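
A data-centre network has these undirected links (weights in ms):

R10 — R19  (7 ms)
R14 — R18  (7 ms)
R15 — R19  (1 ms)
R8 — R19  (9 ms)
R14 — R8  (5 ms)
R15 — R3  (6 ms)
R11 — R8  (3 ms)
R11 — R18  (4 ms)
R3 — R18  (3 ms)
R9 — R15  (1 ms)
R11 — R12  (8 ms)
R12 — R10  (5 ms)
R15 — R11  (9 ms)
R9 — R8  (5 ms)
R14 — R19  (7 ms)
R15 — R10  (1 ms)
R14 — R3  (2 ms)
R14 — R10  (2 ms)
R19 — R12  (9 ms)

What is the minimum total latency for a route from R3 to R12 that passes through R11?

Shortest R3→R11: R3–R18–R11 = 7
Shortest R11→R12: R11–R12 = 8
Total via R11: 7 + 8 = 15 ms.

15 ms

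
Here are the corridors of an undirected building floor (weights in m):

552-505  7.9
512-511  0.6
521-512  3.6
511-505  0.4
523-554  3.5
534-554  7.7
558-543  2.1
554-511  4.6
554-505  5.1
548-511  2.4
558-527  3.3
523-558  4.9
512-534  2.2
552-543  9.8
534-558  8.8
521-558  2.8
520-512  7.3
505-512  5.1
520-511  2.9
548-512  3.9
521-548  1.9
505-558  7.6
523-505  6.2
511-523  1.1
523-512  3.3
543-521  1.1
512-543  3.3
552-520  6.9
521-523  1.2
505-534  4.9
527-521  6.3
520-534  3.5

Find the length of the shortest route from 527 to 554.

10.8 m

Enumerating some paths:
527 → 521 → 523 → 554: 6.3+1.2+3.5 = 11
527 → 558 → 521 → 523 → 554: 3.3+2.8+1.2+3.5 = 10.8
The minimum is 10.8 m via 527 → 558 → 521 → 523 → 554.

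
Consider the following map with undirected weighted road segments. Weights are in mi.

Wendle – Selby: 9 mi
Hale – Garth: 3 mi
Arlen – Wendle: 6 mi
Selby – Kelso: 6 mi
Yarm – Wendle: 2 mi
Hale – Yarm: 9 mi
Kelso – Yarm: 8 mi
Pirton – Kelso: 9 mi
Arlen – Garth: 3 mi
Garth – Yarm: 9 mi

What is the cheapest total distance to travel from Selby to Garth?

18 mi

Running Dijkstra from Selby:
Selby: 0
Kelso: 6  (via Selby)
Wendle: 9  (via Selby)
Yarm: 11  (via Wendle)
Pirton: 15  (via Kelso)
Arlen: 15  (via Wendle)
Garth: 18  (via Arlen)
Shortest route: Selby–Wendle–Arlen–Garth = 18 mi.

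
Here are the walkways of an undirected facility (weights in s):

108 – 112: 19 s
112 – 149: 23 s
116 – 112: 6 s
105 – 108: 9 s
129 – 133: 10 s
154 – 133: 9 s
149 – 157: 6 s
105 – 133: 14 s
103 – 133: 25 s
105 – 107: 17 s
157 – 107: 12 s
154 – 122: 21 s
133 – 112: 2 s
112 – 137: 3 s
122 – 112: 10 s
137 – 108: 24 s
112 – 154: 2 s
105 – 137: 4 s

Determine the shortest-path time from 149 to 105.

Compare a few routes:
149 → 112 → 137 → 105: 23+3+4 = 30
149 → 157 → 107 → 105: 6+12+17 = 35
The minimum is 30 s via 149 → 112 → 137 → 105.

30 s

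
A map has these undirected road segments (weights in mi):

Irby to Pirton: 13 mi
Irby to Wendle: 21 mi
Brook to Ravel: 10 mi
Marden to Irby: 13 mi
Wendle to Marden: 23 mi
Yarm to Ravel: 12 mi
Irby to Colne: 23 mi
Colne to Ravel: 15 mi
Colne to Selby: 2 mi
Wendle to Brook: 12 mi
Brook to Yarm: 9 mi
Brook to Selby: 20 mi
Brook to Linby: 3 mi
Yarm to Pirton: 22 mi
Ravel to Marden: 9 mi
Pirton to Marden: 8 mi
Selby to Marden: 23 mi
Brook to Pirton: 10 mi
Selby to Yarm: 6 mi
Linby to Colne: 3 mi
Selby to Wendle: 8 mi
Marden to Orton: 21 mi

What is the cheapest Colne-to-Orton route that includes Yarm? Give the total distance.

Shortest Colne→Yarm: Colne–Selby–Yarm = 8
Best Yarm to Orton: Yarm–Ravel–Marden–Orton costing 42
Total via Yarm: 8 + 42 = 50 mi.

50 mi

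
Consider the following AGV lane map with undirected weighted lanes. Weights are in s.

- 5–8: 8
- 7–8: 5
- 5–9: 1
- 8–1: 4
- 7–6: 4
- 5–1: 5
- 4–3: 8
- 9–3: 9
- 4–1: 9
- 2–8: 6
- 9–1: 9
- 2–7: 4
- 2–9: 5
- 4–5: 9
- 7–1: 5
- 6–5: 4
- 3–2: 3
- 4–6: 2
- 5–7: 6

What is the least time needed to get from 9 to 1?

Shortest distances from 9:
9: 0
5: 1  (via 9)
2: 5  (via 9)
6: 5  (via 5)
1: 6  (via 5)
Shortest route: 9–5–1 = 6 s.

6 s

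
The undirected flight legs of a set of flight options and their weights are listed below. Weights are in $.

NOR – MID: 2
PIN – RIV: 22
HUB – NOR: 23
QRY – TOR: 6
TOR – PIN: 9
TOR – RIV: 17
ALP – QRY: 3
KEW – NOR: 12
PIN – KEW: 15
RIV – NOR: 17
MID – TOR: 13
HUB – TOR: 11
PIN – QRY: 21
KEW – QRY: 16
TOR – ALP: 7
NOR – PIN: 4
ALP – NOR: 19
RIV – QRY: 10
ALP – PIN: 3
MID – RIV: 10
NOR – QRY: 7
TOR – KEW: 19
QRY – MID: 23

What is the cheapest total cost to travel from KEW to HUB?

Enumerating some paths:
KEW - QRY - TOR - HUB: 16+6+11 = 33
KEW - PIN - TOR - HUB: 15+9+11 = 35
KEW - TOR - HUB: 19+11 = 30
KEW - NOR - HUB: 12+23 = 35
Cheapest is KEW - TOR - HUB at $30.

$30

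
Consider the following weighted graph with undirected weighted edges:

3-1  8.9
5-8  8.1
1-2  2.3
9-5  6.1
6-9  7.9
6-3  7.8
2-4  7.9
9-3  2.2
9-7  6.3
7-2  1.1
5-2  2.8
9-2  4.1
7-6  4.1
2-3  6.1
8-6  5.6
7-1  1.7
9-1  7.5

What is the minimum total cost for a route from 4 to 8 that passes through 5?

Shortest 4→5: 4 → 2 → 5 = 10.7
Shortest 5→8: 5 → 8 = 8.1
Total via 5: 10.7 + 8.1 = 18.8.

18.8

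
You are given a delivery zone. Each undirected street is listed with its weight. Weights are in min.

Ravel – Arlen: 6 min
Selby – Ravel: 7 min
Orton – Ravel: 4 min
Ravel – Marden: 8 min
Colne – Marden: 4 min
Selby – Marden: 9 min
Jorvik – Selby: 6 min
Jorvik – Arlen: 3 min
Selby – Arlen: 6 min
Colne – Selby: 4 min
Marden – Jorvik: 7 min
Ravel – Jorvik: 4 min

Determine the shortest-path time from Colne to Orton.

15 min

Shortest distances from Colne:
Colne: 0
Marden: 4  (via Colne)
Selby: 4  (via Colne)
Arlen: 10  (via Selby)
Jorvik: 10  (via Selby)
Ravel: 11  (via Selby)
Orton: 15  (via Ravel)
Shortest route: Colne–Selby–Ravel–Orton = 15 min.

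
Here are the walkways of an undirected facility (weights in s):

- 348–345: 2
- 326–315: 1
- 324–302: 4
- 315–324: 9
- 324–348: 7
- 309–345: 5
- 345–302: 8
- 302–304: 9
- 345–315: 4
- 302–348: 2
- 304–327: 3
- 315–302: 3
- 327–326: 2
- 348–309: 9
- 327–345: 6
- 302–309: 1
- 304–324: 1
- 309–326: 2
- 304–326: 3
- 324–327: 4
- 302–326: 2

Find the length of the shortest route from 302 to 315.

3 s

Running Dijkstra from 302:
302: 0
309: 1  (via 302)
326: 2  (via 302)
348: 2  (via 302)
315: 3  (via 302)
Shortest route: 302 → 315 = 3 s.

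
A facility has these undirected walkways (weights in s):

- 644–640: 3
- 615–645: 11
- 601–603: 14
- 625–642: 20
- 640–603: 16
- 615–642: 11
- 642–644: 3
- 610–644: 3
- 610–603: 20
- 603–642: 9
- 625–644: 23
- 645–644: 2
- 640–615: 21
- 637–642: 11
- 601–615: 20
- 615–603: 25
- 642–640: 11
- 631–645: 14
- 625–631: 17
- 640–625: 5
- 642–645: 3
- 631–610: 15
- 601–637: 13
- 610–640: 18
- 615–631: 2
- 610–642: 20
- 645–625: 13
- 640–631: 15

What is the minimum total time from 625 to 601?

34 s

Candidate routes:
625 → 640 → 644 → 642 → 637 → 601: 5+3+3+11+13 = 35
625 → 640 → 603 → 601: 5+16+14 = 35
625 → 640 → 644 → 642 → 603 → 601: 5+3+3+9+14 = 34
The minimum is 34 s via 625 → 640 → 644 → 642 → 603 → 601.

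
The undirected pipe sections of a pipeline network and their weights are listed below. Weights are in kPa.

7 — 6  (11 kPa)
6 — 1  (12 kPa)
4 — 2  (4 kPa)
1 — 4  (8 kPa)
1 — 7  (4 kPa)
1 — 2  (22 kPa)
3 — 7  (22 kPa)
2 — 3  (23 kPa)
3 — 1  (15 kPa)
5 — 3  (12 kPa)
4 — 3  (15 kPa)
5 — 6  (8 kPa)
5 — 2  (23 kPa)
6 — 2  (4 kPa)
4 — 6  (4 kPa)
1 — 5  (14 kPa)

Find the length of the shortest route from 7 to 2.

Settle nodes by increasing distance from 7:
7: 0
1: 4  (via 7)
6: 11  (via 7)
4: 12  (via 1)
2: 15  (via 6)
Shortest route: 7 → 6 → 2 = 15 kPa.

15 kPa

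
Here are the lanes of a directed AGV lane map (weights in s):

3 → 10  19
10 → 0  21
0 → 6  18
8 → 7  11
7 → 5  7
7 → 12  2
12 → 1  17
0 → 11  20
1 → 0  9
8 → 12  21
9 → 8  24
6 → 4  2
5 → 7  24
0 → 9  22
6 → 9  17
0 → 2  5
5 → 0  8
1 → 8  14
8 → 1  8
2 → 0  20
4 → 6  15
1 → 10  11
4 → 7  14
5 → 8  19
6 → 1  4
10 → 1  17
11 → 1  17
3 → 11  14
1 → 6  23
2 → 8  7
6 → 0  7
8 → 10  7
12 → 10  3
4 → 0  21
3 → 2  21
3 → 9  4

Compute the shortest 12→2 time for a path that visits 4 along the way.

Best 12 to 4: 12–1–6–4 costing 42
Best 4 to 2: 4–0–2 costing 26
Total via 4: 42 + 26 = 68 s.

68 s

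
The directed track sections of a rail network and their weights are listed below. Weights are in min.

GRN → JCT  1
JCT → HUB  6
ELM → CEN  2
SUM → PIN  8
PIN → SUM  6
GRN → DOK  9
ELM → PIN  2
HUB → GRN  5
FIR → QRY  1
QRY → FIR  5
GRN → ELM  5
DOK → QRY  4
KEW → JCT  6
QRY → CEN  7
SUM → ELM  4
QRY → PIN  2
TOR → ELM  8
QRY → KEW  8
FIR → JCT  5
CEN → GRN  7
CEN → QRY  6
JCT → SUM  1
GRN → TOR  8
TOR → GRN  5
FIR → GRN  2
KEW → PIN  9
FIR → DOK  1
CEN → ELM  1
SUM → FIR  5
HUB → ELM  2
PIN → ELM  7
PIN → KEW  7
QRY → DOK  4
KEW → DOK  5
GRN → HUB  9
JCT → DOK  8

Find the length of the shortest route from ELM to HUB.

16 min

Settle nodes by increasing distance from ELM:
ELM: 0
PIN: 2  (via ELM)
CEN: 2  (via ELM)
QRY: 8  (via CEN)
SUM: 8  (via PIN)
KEW: 9  (via PIN)
GRN: 9  (via CEN)
JCT: 10  (via GRN)
DOK: 12  (via QRY)
FIR: 13  (via QRY)
HUB: 16  (via JCT)
Shortest route: ELM → CEN → GRN → JCT → HUB = 16 min.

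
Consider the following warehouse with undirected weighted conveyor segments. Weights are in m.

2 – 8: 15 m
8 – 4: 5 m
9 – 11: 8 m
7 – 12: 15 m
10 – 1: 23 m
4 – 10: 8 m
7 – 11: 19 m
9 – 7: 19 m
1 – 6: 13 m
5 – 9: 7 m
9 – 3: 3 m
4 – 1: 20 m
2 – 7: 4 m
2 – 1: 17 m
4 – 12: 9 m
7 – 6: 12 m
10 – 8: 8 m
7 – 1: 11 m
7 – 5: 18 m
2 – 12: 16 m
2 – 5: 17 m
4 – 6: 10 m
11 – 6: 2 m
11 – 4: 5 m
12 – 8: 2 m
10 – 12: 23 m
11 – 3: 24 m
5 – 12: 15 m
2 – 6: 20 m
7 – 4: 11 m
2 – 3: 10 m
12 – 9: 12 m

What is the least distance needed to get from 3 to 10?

Compare a few routes:
3 → 9 → 12 → 8 → 10: 3+12+2+8 = 25
3 → 9 → 11 → 4 → 8 → 10: 3+8+5+5+8 = 29
3 → 9 → 11 → 4 → 10: 3+8+5+8 = 24
The minimum is 24 m via 3 → 9 → 11 → 4 → 10.

24 m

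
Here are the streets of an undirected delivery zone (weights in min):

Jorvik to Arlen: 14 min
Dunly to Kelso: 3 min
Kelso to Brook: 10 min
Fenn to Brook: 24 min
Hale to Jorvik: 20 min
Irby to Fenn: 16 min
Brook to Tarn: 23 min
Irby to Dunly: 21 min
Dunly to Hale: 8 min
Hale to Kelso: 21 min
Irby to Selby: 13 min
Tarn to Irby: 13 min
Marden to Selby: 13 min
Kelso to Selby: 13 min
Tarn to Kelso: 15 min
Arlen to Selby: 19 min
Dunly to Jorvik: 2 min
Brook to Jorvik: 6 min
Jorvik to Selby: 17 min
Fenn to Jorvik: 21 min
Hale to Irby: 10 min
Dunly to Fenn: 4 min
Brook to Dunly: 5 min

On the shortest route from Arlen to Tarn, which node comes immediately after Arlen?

Candidate routes:
Arlen → Jorvik → Dunly → Kelso → Tarn: 14+2+3+15 = 34
Arlen → Jorvik → Brook → Dunly → Kelso → Tarn: 14+6+5+3+15 = 43
Arlen → Jorvik → Dunly → Brook → Tarn: 14+2+5+23 = 44
Arlen → Jorvik → Brook → Tarn: 14+6+23 = 43
The minimum is 34 min via Arlen → Jorvik → Dunly → Kelso → Tarn.
So from Arlen the first move is to Jorvik.

Jorvik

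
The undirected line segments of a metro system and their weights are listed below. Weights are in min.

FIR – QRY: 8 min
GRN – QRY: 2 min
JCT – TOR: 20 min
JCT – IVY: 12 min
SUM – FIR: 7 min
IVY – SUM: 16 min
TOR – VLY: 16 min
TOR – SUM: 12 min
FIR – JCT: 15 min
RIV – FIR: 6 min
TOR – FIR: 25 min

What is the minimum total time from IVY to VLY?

44 min

Shortest distances from IVY:
IVY: 0
JCT: 12  (via IVY)
SUM: 16  (via IVY)
FIR: 23  (via SUM)
TOR: 28  (via SUM)
RIV: 29  (via FIR)
QRY: 31  (via FIR)
GRN: 33  (via QRY)
VLY: 44  (via TOR)
Shortest route: IVY–SUM–TOR–VLY = 44 min.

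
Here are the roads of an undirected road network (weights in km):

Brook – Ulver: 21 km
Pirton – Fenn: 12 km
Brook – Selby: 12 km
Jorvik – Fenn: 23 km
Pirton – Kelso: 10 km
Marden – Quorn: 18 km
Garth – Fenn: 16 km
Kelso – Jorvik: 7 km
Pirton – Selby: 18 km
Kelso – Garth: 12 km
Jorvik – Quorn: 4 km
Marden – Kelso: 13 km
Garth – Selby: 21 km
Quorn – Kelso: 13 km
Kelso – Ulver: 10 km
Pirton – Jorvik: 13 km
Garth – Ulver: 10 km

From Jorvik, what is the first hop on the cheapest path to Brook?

Candidate routes:
Jorvik - Kelso - Ulver - Brook: 7+10+21 = 38
Jorvik - Quorn - Kelso - Ulver - Brook: 4+13+10+21 = 48
Jorvik - Kelso - Pirton - Selby - Brook: 7+10+18+12 = 47
Jorvik - Pirton - Selby - Brook: 13+18+12 = 43
The minimum is 38 km via Jorvik - Kelso - Ulver - Brook.
So from Jorvik the first move is to Kelso.

Kelso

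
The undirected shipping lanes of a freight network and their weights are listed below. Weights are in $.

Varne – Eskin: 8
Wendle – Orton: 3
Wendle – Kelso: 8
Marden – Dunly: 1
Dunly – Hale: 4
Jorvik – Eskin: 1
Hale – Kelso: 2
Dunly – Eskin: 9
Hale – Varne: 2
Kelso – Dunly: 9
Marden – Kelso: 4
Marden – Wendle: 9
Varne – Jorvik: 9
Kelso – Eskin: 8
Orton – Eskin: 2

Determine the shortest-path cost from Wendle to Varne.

$12

Enumerating some paths:
Wendle - Orton - Eskin - Jorvik - Varne: 3+2+1+9 = 15
Wendle - Marden - Dunly - Hale - Varne: 9+1+4+2 = 16
Wendle - Orton - Eskin - Varne: 3+2+8 = 13
Wendle - Kelso - Hale - Varne: 8+2+2 = 12
The minimum is $12 via Wendle - Kelso - Hale - Varne.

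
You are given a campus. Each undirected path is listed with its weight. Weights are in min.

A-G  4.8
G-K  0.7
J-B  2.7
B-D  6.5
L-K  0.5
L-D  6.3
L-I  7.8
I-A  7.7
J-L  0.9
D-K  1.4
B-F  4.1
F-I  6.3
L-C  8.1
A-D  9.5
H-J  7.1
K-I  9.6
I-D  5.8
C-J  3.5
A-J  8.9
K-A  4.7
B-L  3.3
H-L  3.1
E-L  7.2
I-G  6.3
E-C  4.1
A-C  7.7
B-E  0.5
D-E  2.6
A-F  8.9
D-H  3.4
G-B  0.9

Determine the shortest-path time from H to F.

9.3 min

Shortest distances from H:
H: 0
L: 3.1  (via H)
D: 3.4  (via H)
K: 3.6  (via L)
J: 4  (via L)
G: 4.3  (via K)
B: 5.2  (via G)
E: 5.7  (via B)
C: 7.5  (via J)
A: 8.3  (via K)
I: 9.2  (via D)
F: 9.3  (via B)
Shortest route: H–L–K–G–B–F = 9.3 min.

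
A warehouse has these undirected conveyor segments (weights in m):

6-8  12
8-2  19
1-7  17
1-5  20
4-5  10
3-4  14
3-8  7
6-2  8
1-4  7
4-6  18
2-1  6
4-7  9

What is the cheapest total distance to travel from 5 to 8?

Enumerating some paths:
5–4–3–8: 10+14+7 = 31
5–4–6–8: 10+18+12 = 40
5–4–1–2–8: 10+7+6+19 = 42
5–4–1–2–6–8: 10+7+6+8+12 = 43
The minimum is 31 m via 5–4–3–8.

31 m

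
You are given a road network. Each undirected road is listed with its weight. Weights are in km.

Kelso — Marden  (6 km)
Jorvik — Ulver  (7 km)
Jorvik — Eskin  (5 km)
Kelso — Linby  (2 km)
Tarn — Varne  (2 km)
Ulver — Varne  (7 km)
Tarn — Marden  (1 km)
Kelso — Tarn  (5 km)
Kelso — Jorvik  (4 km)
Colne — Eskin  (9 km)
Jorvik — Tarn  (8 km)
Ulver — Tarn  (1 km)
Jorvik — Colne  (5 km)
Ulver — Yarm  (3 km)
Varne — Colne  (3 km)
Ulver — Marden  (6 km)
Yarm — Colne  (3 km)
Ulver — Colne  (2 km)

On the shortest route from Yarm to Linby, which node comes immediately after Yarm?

Ulver

Compare a few routes:
Yarm–Ulver–Tarn–Kelso–Linby: 3+1+5+2 = 11
Yarm–Colne–Jorvik–Kelso–Linby: 3+5+4+2 = 14
Yarm–Ulver–Tarn–Marden–Kelso–Linby: 3+1+1+6+2 = 13
Yarm–Colne–Ulver–Tarn–Kelso–Linby: 3+2+1+5+2 = 13
The minimum is 11 km via Yarm–Ulver–Tarn–Kelso–Linby.
So from Yarm the first move is to Ulver.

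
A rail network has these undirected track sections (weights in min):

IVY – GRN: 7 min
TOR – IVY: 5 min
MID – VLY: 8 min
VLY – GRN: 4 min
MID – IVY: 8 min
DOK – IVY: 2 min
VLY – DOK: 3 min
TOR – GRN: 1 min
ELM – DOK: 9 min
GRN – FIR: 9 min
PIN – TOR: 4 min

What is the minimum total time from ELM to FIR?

Candidate routes:
ELM → DOK → IVY → TOR → GRN → FIR: 9+2+5+1+9 = 26
ELM → DOK → VLY → GRN → FIR: 9+3+4+9 = 25
ELM → DOK → IVY → GRN → FIR: 9+2+7+9 = 27
Cheapest is ELM → DOK → VLY → GRN → FIR at 25 min.

25 min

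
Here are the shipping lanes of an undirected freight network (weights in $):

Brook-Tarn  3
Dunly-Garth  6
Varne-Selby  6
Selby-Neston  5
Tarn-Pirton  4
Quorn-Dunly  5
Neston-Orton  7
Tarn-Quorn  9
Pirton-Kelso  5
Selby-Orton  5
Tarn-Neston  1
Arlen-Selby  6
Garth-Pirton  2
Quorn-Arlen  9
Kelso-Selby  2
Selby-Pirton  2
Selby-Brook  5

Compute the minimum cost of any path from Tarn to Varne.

Compare a few routes:
Tarn - Pirton - Kelso - Selby - Varne: 4+5+2+6 = 17
Tarn - Brook - Selby - Varne: 3+5+6 = 14
Tarn - Neston - Selby - Varne: 1+5+6 = 12
Tarn - Neston - Orton - Selby - Varne: 1+7+5+6 = 19
Cheapest is Tarn - Neston - Selby - Varne at $12.

$12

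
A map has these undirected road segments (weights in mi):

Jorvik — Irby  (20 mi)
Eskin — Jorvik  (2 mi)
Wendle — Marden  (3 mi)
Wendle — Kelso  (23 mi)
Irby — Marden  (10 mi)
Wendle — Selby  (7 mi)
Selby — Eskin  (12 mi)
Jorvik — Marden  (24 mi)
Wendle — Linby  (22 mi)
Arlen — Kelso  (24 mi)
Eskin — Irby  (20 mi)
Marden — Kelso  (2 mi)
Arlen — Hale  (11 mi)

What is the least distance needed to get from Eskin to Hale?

59 mi

Shortest distances from Eskin:
Eskin: 0
Jorvik: 2  (via Eskin)
Selby: 12  (via Eskin)
Wendle: 19  (via Selby)
Irby: 20  (via Eskin)
Marden: 22  (via Wendle)
Kelso: 24  (via Marden)
Linby: 41  (via Wendle)
Arlen: 48  (via Kelso)
Hale: 59  (via Arlen)
Shortest route: Eskin → Selby → Wendle → Marden → Kelso → Arlen → Hale = 59 mi.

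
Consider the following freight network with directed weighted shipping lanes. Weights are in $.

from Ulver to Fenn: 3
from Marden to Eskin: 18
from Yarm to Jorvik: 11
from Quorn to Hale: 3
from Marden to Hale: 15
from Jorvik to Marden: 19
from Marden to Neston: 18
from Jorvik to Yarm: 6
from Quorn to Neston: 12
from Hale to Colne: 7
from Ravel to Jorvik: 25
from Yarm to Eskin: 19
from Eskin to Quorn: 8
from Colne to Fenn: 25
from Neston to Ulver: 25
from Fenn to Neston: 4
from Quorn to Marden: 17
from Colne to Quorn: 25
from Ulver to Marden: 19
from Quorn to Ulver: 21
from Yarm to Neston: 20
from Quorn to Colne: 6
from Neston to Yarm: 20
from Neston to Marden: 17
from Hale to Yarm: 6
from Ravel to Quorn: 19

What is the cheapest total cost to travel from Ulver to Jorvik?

Enumerating some paths:
Ulver → Marden → Eskin → Quorn → Hale → Yarm → Jorvik: 19+18+8+3+6+11 = 65
Ulver → Fenn → Neston → Marden → Hale → Yarm → Jorvik: 3+4+17+15+6+11 = 56
Ulver → Fenn → Neston → Yarm → Jorvik: 3+4+20+11 = 38
Ulver → Marden → Hale → Yarm → Jorvik: 19+15+6+11 = 51
Cheapest is Ulver → Fenn → Neston → Yarm → Jorvik at $38.

$38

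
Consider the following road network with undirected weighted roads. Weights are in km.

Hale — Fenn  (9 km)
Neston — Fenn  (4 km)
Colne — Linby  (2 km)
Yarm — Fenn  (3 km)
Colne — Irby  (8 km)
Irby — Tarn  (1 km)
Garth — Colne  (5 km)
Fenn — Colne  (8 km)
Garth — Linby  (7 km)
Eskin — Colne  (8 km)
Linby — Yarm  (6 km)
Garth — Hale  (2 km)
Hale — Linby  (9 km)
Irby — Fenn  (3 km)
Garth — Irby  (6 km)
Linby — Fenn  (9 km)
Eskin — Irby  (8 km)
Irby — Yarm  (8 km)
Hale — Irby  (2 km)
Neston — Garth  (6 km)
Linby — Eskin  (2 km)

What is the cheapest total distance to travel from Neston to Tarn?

Enumerating some paths:
Neston - Fenn - Irby - Tarn: 4+3+1 = 8
Neston - Garth - Irby - Tarn: 6+6+1 = 13
Neston - Garth - Hale - Irby - Tarn: 6+2+2+1 = 11
The minimum is 8 km via Neston - Fenn - Irby - Tarn.

8 km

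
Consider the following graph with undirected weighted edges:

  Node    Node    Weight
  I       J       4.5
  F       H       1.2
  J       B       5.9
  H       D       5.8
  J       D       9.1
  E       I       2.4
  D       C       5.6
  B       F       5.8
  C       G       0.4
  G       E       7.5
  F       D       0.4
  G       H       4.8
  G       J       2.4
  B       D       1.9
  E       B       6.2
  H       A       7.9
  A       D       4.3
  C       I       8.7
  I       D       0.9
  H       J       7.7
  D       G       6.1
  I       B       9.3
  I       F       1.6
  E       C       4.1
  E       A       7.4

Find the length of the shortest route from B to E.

5.2

Compare a few routes:
B → D → F → I → E: 1.9+0.4+1.6+2.4 = 6.3
B → D → I → E: 1.9+0.9+2.4 = 5.2
B → E: 6.2 = 6.2
Cheapest is B → D → I → E at 5.2.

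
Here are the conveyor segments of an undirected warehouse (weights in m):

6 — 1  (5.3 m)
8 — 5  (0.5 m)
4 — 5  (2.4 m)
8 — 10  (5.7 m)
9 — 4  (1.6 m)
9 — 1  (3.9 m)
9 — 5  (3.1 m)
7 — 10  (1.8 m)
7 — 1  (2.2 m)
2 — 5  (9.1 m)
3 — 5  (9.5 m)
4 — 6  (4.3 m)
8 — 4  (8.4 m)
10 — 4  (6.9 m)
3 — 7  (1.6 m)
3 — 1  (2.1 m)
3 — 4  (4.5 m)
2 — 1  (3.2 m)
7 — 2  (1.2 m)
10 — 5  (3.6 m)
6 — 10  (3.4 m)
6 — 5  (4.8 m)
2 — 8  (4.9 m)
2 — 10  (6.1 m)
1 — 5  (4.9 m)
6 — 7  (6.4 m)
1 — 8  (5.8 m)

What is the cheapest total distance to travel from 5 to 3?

Compare a few routes:
5–8–2–7–3: 0.5+4.9+1.2+1.6 = 8.2
5–4–3: 2.4+4.5 = 6.9
5–10–7–3: 3.6+1.8+1.6 = 7
5–1–3: 4.9+2.1 = 7
Cheapest is 5–4–3 at 6.9 m.

6.9 m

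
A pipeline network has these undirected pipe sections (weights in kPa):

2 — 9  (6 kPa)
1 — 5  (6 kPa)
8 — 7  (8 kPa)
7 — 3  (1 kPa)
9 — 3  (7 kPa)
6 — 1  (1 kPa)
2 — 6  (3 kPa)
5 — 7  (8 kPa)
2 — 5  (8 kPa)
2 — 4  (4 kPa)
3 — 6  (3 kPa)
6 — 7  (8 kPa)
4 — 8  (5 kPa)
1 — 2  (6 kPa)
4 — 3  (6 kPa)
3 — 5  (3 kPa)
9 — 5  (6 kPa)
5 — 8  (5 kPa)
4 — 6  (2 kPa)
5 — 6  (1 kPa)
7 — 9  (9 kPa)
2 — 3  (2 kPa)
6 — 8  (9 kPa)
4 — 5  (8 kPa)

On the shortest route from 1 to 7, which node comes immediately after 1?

6

Compare a few routes:
1 - 6 - 2 - 3 - 7: 1+3+2+1 = 7
1 - 6 - 3 - 7: 1+3+1 = 5
1 - 6 - 5 - 3 - 7: 1+1+3+1 = 6
The minimum is 5 kPa via 1 - 6 - 3 - 7.
So from 1 the first move is to 6.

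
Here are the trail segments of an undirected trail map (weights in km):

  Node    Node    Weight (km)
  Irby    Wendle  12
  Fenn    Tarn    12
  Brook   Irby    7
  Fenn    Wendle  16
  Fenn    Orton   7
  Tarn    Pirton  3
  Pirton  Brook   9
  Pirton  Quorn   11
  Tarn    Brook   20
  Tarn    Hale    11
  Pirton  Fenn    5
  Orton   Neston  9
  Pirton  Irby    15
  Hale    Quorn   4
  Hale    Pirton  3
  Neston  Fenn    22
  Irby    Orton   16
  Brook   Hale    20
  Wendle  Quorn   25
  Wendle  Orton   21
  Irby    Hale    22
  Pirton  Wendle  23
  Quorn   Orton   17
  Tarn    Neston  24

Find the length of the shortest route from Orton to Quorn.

17 km

Enumerating some paths:
Orton–Fenn–Pirton–Hale–Quorn: 7+5+3+4 = 19
Orton–Fenn–Pirton–Quorn: 7+5+11 = 23
Orton–Quorn: 17 = 17
The minimum is 17 km via Orton–Quorn.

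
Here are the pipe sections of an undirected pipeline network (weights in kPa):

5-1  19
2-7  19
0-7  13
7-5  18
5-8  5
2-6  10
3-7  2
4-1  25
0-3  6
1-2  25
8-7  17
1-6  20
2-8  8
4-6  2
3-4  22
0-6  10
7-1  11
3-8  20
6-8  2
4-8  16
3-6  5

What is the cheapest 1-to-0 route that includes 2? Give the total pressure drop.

45 kPa

Shortest 1→2: 1–2 = 25
Best 2 to 0: 2–6–0 costing 20
Total via 2: 25 + 20 = 45 kPa.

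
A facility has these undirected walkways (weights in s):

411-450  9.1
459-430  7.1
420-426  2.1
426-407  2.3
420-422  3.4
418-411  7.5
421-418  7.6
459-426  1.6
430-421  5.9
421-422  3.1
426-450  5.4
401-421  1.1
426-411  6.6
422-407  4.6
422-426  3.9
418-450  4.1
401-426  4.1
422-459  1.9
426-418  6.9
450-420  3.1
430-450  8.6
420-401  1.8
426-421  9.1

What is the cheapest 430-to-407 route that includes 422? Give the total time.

Shortest 430→422: 430–421–422 = 9
Best 422 to 407: 422–407 costing 4.6
Total via 422: 9 + 4.6 = 13.6 s.

13.6 s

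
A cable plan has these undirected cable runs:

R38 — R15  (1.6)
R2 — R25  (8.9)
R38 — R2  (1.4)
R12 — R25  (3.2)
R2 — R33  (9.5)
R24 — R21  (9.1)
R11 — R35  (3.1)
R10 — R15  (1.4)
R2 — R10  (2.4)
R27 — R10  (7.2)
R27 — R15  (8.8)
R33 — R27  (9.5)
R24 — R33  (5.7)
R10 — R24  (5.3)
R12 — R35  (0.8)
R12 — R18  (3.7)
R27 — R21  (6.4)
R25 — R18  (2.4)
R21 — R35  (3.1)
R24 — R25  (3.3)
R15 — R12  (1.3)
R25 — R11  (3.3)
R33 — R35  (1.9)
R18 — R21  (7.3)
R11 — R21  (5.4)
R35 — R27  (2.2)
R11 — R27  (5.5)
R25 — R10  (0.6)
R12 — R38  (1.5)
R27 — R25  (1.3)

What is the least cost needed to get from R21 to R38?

5.4

Shortest distances from R21:
R21: 0
R35: 3.1  (via R21)
R12: 3.9  (via R35)
R33: 5  (via R35)
R15: 5.2  (via R12)
R27: 5.3  (via R35)
R38: 5.4  (via R12)
Shortest route: R21–R35–R12–R38 = 5.4.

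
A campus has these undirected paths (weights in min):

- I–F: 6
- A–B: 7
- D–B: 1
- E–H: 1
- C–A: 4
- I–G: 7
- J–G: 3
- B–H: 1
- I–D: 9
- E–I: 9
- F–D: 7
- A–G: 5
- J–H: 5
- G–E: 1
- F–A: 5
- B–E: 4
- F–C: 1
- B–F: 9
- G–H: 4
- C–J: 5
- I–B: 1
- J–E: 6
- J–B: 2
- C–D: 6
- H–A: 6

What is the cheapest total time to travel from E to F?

9 min

Settle nodes by increasing distance from E:
E: 0
G: 1  (via E)
H: 1  (via E)
B: 2  (via H)
D: 3  (via B)
I: 3  (via B)
J: 4  (via G)
A: 6  (via G)
C: 9  (via D)
F: 9  (via I)
Shortest route: E–H–B–I–F = 9 min.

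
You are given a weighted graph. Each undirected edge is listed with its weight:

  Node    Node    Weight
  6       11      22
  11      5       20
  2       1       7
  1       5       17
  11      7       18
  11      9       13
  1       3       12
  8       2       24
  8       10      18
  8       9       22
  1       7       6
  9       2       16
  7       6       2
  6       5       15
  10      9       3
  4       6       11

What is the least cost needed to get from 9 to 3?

Settle nodes by increasing distance from 9:
9: 0
10: 3  (via 9)
11: 13  (via 9)
2: 16  (via 9)
8: 21  (via 10)
1: 23  (via 2)
7: 29  (via 1)
6: 31  (via 7)
5: 33  (via 11)
3: 35  (via 1)
Shortest route: 9–2–1–3 = 35.

35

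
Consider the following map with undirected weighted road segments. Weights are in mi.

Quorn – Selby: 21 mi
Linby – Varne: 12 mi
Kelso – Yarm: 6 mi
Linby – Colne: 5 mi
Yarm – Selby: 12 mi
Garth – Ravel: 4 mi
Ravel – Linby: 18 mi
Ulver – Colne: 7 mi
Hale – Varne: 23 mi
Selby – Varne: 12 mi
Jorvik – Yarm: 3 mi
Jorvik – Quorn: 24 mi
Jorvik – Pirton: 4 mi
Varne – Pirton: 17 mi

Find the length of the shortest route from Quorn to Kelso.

33 mi

Candidate routes:
Quorn–Jorvik–Yarm–Kelso: 24+3+6 = 33
Quorn–Selby–Yarm–Kelso: 21+12+6 = 39
Quorn–Selby–Varne–Pirton–Jorvik–Yarm–Kelso: 21+12+17+4+3+6 = 63
The minimum is 33 mi via Quorn–Jorvik–Yarm–Kelso.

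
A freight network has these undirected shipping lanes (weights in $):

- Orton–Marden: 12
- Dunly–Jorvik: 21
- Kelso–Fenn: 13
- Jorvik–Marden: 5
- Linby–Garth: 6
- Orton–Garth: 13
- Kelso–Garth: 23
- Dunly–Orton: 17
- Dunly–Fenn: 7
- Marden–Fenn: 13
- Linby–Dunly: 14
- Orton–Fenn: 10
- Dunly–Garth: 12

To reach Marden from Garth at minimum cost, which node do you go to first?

Orton

Candidate routes:
Garth - Orton - Fenn - Marden: 13+10+13 = 36
Garth - Dunly - Fenn - Marden: 12+7+13 = 32
Garth - Dunly - Jorvik - Marden: 12+21+5 = 38
Garth - Orton - Marden: 13+12 = 25
Cheapest is Garth - Orton - Marden at $25.
So from Garth the first move is to Orton.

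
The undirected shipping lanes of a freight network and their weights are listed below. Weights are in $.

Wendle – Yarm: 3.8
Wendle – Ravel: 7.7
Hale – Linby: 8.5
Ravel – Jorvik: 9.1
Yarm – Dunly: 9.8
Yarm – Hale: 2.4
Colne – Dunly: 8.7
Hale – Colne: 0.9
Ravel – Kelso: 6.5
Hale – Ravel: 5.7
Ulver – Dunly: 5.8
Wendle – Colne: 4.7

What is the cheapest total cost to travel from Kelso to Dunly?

$21.8

Running Dijkstra from Kelso:
Kelso: 0
Ravel: 6.5  (via Kelso)
Hale: 12.2  (via Ravel)
Colne: 13.1  (via Hale)
Wendle: 14.2  (via Ravel)
Yarm: 14.6  (via Hale)
Jorvik: 15.6  (via Ravel)
Linby: 20.7  (via Hale)
Dunly: 21.8  (via Colne)
Shortest route: Kelso → Ravel → Hale → Colne → Dunly = $21.8.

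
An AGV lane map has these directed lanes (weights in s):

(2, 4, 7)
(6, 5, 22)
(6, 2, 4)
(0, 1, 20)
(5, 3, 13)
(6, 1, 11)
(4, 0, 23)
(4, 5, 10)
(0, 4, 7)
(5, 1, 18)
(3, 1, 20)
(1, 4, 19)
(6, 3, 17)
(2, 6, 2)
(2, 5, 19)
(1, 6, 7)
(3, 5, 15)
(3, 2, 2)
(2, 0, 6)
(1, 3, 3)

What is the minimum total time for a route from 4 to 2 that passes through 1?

Shortest 4→1: 4 → 5 → 1 = 28
Shortest 1→2: 1 → 3 → 2 = 5
Total via 1: 28 + 5 = 33 s.

33 s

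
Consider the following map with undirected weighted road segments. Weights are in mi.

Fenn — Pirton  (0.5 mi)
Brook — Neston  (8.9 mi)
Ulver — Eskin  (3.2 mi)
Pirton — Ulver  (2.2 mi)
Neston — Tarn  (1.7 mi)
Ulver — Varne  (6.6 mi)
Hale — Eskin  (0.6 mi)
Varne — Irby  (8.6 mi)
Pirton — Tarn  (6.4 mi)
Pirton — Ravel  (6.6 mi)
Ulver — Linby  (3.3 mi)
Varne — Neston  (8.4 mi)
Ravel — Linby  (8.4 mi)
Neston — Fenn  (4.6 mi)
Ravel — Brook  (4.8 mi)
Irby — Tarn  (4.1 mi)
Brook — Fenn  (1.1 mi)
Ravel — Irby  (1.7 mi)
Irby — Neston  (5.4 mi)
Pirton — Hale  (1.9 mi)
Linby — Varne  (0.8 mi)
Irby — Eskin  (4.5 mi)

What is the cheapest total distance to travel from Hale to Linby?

Shortest distances from Hale:
Hale: 0
Eskin: 0.6  (via Hale)
Pirton: 1.9  (via Hale)
Fenn: 2.4  (via Pirton)
Brook: 3.5  (via Fenn)
Ulver: 3.8  (via Eskin)
Irby: 5.1  (via Eskin)
Ravel: 6.8  (via Irby)
Neston: 7  (via Fenn)
Linby: 7.1  (via Ulver)
Shortest route: Hale → Eskin → Ulver → Linby = 7.1 mi.

7.1 mi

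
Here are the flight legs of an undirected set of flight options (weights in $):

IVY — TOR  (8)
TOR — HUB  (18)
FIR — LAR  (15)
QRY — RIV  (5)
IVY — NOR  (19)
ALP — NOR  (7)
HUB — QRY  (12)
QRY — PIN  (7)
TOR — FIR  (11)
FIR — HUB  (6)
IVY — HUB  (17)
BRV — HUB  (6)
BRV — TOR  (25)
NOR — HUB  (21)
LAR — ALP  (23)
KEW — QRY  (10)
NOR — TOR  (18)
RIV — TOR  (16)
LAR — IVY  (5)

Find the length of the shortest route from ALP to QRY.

Enumerating some paths:
ALP → NOR → HUB → QRY: 7+21+12 = 40
ALP → NOR → TOR → FIR → HUB → QRY: 7+18+11+6+12 = 54
ALP → NOR → TOR → RIV → QRY: 7+18+16+5 = 46
Cheapest is ALP → NOR → HUB → QRY at $40.

$40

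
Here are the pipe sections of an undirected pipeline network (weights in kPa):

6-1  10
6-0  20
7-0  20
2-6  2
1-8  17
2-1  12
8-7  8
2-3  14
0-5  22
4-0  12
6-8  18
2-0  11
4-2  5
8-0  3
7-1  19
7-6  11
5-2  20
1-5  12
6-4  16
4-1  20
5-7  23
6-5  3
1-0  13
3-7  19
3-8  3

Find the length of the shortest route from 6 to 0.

Enumerating some paths:
6 - 2 - 0: 2+11 = 13
6 - 2 - 4 - 0: 2+5+12 = 19
6 - 0: 20 = 20
Cheapest is 6 - 2 - 0 at 13 kPa.

13 kPa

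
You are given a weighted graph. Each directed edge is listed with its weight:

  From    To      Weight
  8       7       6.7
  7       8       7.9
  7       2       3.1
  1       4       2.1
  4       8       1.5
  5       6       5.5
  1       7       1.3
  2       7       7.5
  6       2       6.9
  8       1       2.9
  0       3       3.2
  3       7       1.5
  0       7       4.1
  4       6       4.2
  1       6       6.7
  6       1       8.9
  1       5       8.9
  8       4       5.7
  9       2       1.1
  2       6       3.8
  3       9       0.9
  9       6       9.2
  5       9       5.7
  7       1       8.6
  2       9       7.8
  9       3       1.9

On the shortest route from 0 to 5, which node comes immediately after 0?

7

Compare a few routes:
0–3–7–1–5: 3.2+1.5+8.6+8.9 = 22.2
0–7–1–5: 4.1+8.6+8.9 = 21.6
The minimum is 21.6 via 0–7–1–5.
So from 0 the first move is to 7.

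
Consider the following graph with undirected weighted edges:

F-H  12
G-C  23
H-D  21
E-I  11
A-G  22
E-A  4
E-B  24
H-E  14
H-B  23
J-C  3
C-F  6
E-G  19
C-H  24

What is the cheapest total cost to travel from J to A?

Enumerating some paths:
J - C - H - E - A: 3+24+14+4 = 45
J - C - F - H - E - A: 3+6+12+14+4 = 39
J - C - G - E - A: 3+23+19+4 = 49
J - C - G - A: 3+23+22 = 48
Cheapest is J - C - F - H - E - A at 39.

39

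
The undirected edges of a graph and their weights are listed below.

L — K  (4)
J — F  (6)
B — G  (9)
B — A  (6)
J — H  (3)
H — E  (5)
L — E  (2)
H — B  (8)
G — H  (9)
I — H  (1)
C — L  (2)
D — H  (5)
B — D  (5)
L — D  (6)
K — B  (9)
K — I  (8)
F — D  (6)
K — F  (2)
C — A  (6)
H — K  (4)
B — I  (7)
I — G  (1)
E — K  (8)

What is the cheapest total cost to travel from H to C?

Enumerating some paths:
H → I → K → L → C: 1+8+4+2 = 15
H → E → L → C: 5+2+2 = 9
H → K → L → C: 4+4+2 = 10
H → D → L → C: 5+6+2 = 13
The minimum is 9 via H → E → L → C.

9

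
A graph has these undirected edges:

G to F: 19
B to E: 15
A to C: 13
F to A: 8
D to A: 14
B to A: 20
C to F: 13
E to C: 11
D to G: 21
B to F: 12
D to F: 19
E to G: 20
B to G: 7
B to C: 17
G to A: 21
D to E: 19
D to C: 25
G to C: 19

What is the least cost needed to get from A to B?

Enumerating some paths:
A–G–B: 21+7 = 28
A–C–B: 13+17 = 30
A–B: 20 = 20
Cheapest is A–B at 20.

20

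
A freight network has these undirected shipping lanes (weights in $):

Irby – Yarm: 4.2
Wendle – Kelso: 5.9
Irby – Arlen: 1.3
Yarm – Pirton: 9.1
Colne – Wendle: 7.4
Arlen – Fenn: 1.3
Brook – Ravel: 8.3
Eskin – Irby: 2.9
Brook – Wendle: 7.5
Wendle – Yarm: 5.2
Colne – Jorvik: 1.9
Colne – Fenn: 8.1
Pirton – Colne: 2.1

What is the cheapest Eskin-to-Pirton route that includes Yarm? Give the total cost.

$16.2

Best Eskin to Yarm: Eskin → Irby → Yarm costing 7.1
Best Yarm to Pirton: Yarm → Pirton costing 9.1
Total via Yarm: 7.1 + 9.1 = $16.2.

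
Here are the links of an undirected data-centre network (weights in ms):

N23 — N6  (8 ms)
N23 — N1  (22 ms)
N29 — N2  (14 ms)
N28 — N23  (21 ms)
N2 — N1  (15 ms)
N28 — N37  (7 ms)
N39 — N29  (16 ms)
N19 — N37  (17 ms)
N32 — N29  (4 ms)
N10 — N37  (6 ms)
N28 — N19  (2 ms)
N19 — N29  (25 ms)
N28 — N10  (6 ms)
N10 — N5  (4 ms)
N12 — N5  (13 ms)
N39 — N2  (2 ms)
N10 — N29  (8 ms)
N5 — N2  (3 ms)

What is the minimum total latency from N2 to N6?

Running Dijkstra from N2:
N2: 0
N39: 2  (via N2)
N5: 3  (via N2)
N10: 7  (via N5)
N28: 13  (via N10)
N37: 13  (via N10)
N29: 14  (via N2)
N19: 15  (via N28)
N1: 15  (via N2)
N12: 16  (via N5)
N32: 18  (via N29)
N23: 34  (via N28)
N6: 42  (via N23)
Shortest route: N2 → N5 → N10 → N28 → N23 → N6 = 42 ms.

42 ms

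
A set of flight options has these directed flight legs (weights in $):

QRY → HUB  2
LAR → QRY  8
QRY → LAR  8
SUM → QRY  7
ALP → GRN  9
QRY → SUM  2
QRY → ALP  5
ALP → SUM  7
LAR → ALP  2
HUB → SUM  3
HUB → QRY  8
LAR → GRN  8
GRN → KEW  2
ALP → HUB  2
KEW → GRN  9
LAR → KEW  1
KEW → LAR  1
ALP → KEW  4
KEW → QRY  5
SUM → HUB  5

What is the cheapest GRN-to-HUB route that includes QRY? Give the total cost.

$9

Shortest GRN→QRY: GRN–KEW–QRY = 7
Best QRY to HUB: QRY–HUB costing 2
Total via QRY: 7 + 2 = $9.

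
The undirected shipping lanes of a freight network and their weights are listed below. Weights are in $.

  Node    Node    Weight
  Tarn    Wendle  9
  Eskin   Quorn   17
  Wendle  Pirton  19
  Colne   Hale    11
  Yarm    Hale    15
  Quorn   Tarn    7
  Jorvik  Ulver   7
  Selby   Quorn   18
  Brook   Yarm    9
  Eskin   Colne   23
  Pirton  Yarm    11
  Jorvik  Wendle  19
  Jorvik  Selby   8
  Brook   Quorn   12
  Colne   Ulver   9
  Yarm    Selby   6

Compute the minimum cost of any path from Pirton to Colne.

$37

Enumerating some paths:
Pirton–Yarm–Hale–Colne: 11+15+11 = 37
Pirton–Yarm–Selby–Jorvik–Ulver–Colne: 11+6+8+7+9 = 41
The minimum is $37 via Pirton–Yarm–Hale–Colne.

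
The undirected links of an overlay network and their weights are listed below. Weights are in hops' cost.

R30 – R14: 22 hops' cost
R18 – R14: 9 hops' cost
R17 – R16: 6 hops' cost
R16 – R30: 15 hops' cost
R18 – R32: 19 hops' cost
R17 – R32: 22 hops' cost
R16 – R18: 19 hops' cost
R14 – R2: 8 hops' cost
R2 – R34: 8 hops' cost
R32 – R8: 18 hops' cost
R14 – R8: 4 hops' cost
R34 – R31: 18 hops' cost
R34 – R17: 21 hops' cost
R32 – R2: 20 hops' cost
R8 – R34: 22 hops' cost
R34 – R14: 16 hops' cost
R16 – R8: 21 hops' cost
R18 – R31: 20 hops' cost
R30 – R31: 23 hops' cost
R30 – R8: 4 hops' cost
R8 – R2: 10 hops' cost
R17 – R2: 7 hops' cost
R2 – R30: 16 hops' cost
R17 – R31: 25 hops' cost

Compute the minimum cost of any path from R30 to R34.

Settle nodes by increasing distance from R30:
R30: 0
R8: 4  (via R30)
R14: 8  (via R8)
R2: 14  (via R8)
R16: 15  (via R30)
R18: 17  (via R14)
R17: 21  (via R2)
R32: 22  (via R8)
R34: 22  (via R2)
Shortest route: R30–R8–R2–R34 = 22 hops' cost.

22 hops' cost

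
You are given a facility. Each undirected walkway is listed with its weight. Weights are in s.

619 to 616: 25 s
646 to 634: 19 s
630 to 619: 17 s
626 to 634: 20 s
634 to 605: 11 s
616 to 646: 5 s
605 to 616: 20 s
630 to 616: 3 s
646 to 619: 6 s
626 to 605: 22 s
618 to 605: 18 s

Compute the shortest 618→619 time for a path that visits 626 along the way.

85 s

Best 618 to 626: 618–605–626 costing 40
Best 626 to 619: 626–634–646–619 costing 45
Total via 626: 40 + 45 = 85 s.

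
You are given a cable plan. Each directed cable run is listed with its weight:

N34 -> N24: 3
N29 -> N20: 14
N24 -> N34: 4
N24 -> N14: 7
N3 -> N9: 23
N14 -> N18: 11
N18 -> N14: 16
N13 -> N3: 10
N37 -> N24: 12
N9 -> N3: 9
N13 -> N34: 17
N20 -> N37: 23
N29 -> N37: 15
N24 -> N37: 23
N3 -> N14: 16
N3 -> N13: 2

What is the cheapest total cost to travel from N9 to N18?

Settle nodes by increasing distance from N9:
N9: 0
N3: 9  (via N9)
N13: 11  (via N3)
N14: 25  (via N3)
N34: 28  (via N13)
N24: 31  (via N34)
N18: 36  (via N14)
Shortest route: N9 → N3 → N14 → N18 = 36.

36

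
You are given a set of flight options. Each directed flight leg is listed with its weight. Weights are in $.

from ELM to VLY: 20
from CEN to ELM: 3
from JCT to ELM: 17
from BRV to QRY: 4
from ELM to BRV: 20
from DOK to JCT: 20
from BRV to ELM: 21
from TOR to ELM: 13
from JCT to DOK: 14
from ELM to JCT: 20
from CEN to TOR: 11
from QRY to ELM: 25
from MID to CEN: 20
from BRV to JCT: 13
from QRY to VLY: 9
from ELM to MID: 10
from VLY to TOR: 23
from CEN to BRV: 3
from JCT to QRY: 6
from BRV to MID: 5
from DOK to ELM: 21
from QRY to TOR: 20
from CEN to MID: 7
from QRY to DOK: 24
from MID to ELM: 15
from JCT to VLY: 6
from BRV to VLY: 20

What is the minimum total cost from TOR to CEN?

$43

Running Dijkstra from TOR:
TOR: 0
ELM: 13  (via TOR)
MID: 23  (via ELM)
VLY: 33  (via ELM)
JCT: 33  (via ELM)
BRV: 33  (via ELM)
QRY: 37  (via BRV)
CEN: 43  (via MID)
Shortest route: TOR → ELM → MID → CEN = $43.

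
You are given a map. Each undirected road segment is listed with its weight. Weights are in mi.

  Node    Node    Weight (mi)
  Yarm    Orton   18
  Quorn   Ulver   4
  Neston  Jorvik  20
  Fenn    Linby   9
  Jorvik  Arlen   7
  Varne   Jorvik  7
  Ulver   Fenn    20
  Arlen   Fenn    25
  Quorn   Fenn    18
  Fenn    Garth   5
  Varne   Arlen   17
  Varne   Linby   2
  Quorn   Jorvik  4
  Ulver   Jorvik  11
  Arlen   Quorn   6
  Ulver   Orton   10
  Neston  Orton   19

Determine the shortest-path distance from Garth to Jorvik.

23 mi

Enumerating some paths:
Garth - Fenn - Quorn - Jorvik: 5+18+4 = 27
Garth - Fenn - Ulver - Quorn - Jorvik: 5+20+4+4 = 33
Garth - Fenn - Linby - Varne - Jorvik: 5+9+2+7 = 23
The minimum is 23 mi via Garth - Fenn - Linby - Varne - Jorvik.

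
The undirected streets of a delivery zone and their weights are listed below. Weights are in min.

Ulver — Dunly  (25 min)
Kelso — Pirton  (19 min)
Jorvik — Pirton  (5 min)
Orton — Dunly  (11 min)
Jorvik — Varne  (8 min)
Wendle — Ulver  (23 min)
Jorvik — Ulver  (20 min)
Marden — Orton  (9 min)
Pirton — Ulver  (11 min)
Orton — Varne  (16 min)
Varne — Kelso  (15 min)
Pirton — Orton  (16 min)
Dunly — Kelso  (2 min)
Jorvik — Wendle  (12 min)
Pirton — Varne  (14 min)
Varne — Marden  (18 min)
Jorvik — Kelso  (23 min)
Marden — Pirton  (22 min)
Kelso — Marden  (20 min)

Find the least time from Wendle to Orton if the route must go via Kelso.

48 min

Best Wendle to Kelso: Wendle–Jorvik–Kelso costing 35
Shortest Kelso→Orton: Kelso–Dunly–Orton = 13
Total via Kelso: 35 + 13 = 48 min.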